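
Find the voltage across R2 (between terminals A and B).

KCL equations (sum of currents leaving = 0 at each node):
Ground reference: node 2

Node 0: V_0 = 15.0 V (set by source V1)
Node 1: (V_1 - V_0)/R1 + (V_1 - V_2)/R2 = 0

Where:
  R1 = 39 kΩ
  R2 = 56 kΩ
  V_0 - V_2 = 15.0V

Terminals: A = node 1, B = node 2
R1 and R2 are in series across V1 (node 0 → node 1 → node 2), and the output A–B is taken across R2, so this is a voltage divider.
Series current: I = V1/(R1 + R2) = 15/(39000 + 56000) = 15/95000 = 0.0001579 A
V_R2 = I × R2 = V1 × R2/(R1 + R2) = 15 × 56000/95000 = 8.842 V

Final answer: 8.842 V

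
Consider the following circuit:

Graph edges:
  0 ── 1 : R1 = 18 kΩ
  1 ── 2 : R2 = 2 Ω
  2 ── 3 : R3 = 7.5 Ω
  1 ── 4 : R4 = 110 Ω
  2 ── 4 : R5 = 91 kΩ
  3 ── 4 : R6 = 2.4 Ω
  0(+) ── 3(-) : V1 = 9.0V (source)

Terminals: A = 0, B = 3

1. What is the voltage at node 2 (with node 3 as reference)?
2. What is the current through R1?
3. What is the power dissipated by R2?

Nodal analysis, taking node 3 as the 0 V reference.
Source V1 fixes V_0 = 9 V.
KCL at each unknown node (sum of currents leaving = 0; resistances in Ω):
  Node 1: (V_1 - 9)/18000 + (V_1 - V_2)/2 + (V_1 - V_4)/110 = 0
  Node 2: (V_2 - V_1)/2 + (V_2 - 0)/7.5 + (V_2 - V_4)/91000 = 0
  Node 4: (V_4 - V_1)/110 + (V_4 - V_2)/91000 + (V_4 - 0)/2.4 = 0
Collecting terms (coefficients in siemens):
  0.5091·V_1 - 0.5·V_2 - 0.009091·V_4 = 0.0005
  0.6333·V_2 - 0.5·V_1 - 0.00001099·V_4 = 0
  0.4258·V_4 - 0.009091·V_1 - 0.00001099·V_2 = 0
Solving these 3 simultaneous equations (Gaussian elimination) gives:
  V_1 = 0.004377 V, V_2 = 0.003456 V, V_4 = 0.00009356 V
Part 1:
  Read off the nodal solution: V_2 = 0.003456 V
Part 2:
  I_R1 = (V_0 - V_1)/R1 = (9 - 0.004377)/18000 = 0.0004998 A
  Magnitude: I_R1 = 0.0004998 A
Part 3:
  I_R2 = (V_1 - V_2)/R2 = (0.004377 - 0.003456)/2 = 0.0004608 A
  P_R2 = I_R2² × R2 = (0.0004608)² × 2 = 0.0000004247 W

Final answers:
1. V_2 = 0.003456 V
2. I_R1 = 0.0004998 A
3. P_R2 = 4.247e-07 W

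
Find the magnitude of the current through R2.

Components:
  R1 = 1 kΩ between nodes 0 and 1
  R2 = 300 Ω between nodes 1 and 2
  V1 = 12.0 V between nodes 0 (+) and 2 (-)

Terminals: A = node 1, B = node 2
Nodal analysis, taking node 2 as the 0 V reference.
Source V1 fixes V_0 = 12 V.
KCL at each unknown node (sum of currents leaving = 0; resistances in Ω):
  Node 1: (V_1 - 12)/1000 + (V_1 - 0)/300 = 0
Collecting terms: 0.004333 × V_1 = 0.012  =>  V_1 = 2.769 V
I_R2 = (V_1 - V_2)/R2 = (2.769 - 0)/300 = 0.009231 A
|I_R2| = 0.009231 A

Final answer: |I_R2| = 0.009231 A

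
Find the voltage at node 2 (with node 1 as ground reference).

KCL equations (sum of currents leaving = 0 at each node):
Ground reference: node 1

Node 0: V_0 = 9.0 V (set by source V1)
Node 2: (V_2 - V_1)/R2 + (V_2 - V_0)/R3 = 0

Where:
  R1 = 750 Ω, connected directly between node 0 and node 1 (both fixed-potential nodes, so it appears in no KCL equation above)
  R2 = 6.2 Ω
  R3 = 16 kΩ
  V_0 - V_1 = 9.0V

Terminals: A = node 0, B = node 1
Nodal analysis, taking node 1 as the 0 V reference.
Source V1 fixes V_0 = 9 V.
KCL at each unknown node (sum of currents leaving = 0; resistances in Ω):
  Node 2: (V_2 - 0)/6.2 + (V_2 - 9)/16000 = 0
Collecting terms: 0.1614 × V_2 = 0.0005625  =>  V_2 = 0.003486 V
The requested potential is V_2 = 0.003486 V.

Final answer: V_2 = 0.003486 V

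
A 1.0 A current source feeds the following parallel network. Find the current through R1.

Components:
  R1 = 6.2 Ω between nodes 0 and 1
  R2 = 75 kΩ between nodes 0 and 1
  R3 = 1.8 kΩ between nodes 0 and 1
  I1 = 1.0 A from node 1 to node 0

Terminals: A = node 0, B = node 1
All resistors sit directly between nodes 0 and 1, so they are in parallel and share one voltage V; the full source current 1 A splits among them.
1/R_par = 1/6.2 + 1/75000 + 1/1800 = 0.1619 S  =>  R_par = 6.178 Ω
V = I × R_par = 1 × 6.178 = 6.178 V
I_R1 = V/R1 = 6.178/6.2 = 0.9965 A

Final answer: 0.9965 A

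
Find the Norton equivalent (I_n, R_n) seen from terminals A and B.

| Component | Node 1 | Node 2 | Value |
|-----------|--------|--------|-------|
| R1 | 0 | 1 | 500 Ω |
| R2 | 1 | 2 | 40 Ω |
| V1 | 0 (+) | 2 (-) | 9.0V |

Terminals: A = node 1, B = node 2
Find the Thévenin equivalent first; then I_n = V_th/R_th and R_n = R_th.
Step 1 — V_th is the open-circuit voltage V_A - V_B (nothing connected across the terminals).
Nodal analysis, taking node 2 as the 0 V reference.
Source V1 fixes V_0 = 9 V.
KCL at each unknown node (sum of currents leaving = 0; resistances in Ω):
  Node 1: (V_1 - 9)/500 + (V_1 - 0)/40 = 0
Collecting terms: 0.027 × V_1 = 0.018  =>  V_1 = 0.6667 V
V_th = V_1 - V_2 = 0.6667 - 0 = 0.6667 V
Step 2 — R_th: zero the source — replace V1 by a short circuit (node 2 merges into node 0) — and find the resistance seen between A (node 1) and B (node 0).
Reduce the network between node 1 (A) and node 0 (B) by series/parallel combination:
  Rp1 = R1 ‖ R2 (parallel, both between nodes 0 and 1) = 1/(1/500 + 1/40) = 37.04 Ω
R_th = 37.04 Ω
I_n = V_th/R_th = 0.6667/37.04 = 0.018 A, and R_n = R_th = 37.04 Ω

Final answer: I_n = 0.018 A, R_n = 37.04 Ω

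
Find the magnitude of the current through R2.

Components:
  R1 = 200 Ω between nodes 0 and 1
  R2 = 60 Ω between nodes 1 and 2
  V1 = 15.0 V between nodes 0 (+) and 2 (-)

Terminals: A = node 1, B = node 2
Nodal analysis, taking node 2 as the 0 V reference.
Source V1 fixes V_0 = 15 V.
KCL at each unknown node (sum of currents leaving = 0; resistances in Ω):
  Node 1: (V_1 - 15)/200 + (V_1 - 0)/60 = 0
Collecting terms: 0.02167 × V_1 = 0.075  =>  V_1 = 3.462 V
I_R2 = (V_1 - V_2)/R2 = (3.462 - 0)/60 = 0.05769 A
|I_R2| = 0.05769 A

Final answer: |I_R2| = 0.05769 A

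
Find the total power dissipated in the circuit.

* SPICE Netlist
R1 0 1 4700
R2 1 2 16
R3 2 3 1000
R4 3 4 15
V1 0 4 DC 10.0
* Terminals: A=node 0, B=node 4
Nodal analysis, taking node 4 as the 0 V reference.
Source V1 fixes V_0 = 10 V.
KCL at each unknown node (sum of currents leaving = 0; resistances in Ω):
  Node 1: (V_1 - 10)/4700 + (V_1 - V_2)/16 = 0
  Node 2: (V_2 - V_1)/16 + (V_2 - V_3)/1000 = 0
  Node 3: (V_3 - V_2)/1000 + (V_3 - 0)/15 = 0
Collecting terms (coefficients in siemens):
  0.06271·V_1 - 0.0625·V_2 = 0.002128
  0.0635·V_2 - 0.0625·V_1 - 0.001·V_3 = 0
  0.06767·V_3 - 0.001·V_2 = 0
Solving these 3 simultaneous equations (Gaussian elimination) gives:
  V_1 = 1.799 V, V_2 = 1.771 V, V_3 = 0.02617 V
Power in each resistor, P = (ΔV)²/R:
  P_R1 = (10 - 1.799)²/4700 = 0.01431 W
  P_R2 = (1.799 - 1.771)²/16 = 0.00004871 W
  P_R3 = (1.771 - 0.02617)²/1000 = 0.003045 W
  P_R4 = (0.02617 - 0)²/15 = 0.00004567 W
P_total = P_R1 + P_R2 + P_R3 + P_R4 = 0.01745 W

Final answer: 0.01745 W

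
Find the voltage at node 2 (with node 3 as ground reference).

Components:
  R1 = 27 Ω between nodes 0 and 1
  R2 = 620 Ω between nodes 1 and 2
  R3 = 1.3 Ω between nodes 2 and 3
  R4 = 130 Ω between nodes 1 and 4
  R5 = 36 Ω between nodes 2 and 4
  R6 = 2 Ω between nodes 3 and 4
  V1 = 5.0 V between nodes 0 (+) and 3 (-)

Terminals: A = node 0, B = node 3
Nodal analysis, taking node 3 as the 0 V reference.
Source V1 fixes V_0 = 5 V.
KCL at each unknown node (sum of currents leaving = 0; resistances in Ω):
  Node 1: (V_1 - 5)/27 + (V_1 - V_2)/620 + (V_1 - V_4)/130 = 0
  Node 2: (V_2 - V_1)/620 + (V_2 - 0)/1.3 + (V_2 - V_4)/36 = 0
  Node 4: (V_4 - V_1)/130 + (V_4 - V_2)/36 + (V_4 - 0)/2 = 0
Collecting terms (coefficients in siemens):
  0.04634·V_1 - 0.001613·V_2 - 0.007692·V_4 = 0.1852
  0.7986·V_2 - 0.001613·V_1 - 0.02778·V_4 = 0
  0.5355·V_4 - 0.007692·V_1 - 0.02778·V_2 = 0
Solving these 3 simultaneous equations (Gaussian elimination) gives:
  V_1 = 4.006 V, V_2 = 0.01011 V, V_4 = 0.05807 V
The requested potential is V_2 = 0.01011 V.

Final answer: V_2 = 0.01011 V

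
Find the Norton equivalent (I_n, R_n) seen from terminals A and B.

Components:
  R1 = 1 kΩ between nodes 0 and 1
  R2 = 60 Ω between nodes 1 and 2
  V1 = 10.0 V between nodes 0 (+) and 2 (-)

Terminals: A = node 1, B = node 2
Find the Thévenin equivalent first; then I_n = V_th/R_th and R_n = R_th.
Step 1 — V_th is the open-circuit voltage V_A - V_B (nothing connected across the terminals).
Nodal analysis, taking node 2 as the 0 V reference.
Source V1 fixes V_0 = 10 V.
KCL at each unknown node (sum of currents leaving = 0; resistances in Ω):
  Node 1: (V_1 - 10)/1000 + (V_1 - 0)/60 = 0
Collecting terms: 0.01767 × V_1 = 0.01  =>  V_1 = 0.566 V
V_th = V_1 - V_2 = 0.566 - 0 = 0.566 V
Step 2 — R_th: zero the source — replace V1 by a short circuit (node 2 merges into node 0) — and find the resistance seen between A (node 1) and B (node 0).
Reduce the network between node 1 (A) and node 0 (B) by series/parallel combination:
  Rp1 = R1 ‖ R2 (parallel, both between nodes 0 and 1) = 1/(1/1000 + 1/60) = 56.6 Ω
R_th = 56.6 Ω
I_n = V_th/R_th = 0.566/56.6 = 0.01 A, and R_n = R_th = 56.6 Ω

Final answer: I_n = 0.01 A, R_n = 56.6 Ω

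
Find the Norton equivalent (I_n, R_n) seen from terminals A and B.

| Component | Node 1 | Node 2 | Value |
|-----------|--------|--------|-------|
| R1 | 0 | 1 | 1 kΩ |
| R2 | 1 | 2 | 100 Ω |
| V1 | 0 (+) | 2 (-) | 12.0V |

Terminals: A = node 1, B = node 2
Find the Thévenin equivalent first; then I_n = V_th/R_th and R_n = R_th.
Step 1 — V_th is the open-circuit voltage V_A - V_B (nothing connected across the terminals).
Nodal analysis, taking node 2 as the 0 V reference.
Source V1 fixes V_0 = 12 V.
KCL at each unknown node (sum of currents leaving = 0; resistances in Ω):
  Node 1: (V_1 - 12)/1000 + (V_1 - 0)/100 = 0
Collecting terms: 0.011 × V_1 = 0.012  =>  V_1 = 1.091 V
V_th = V_1 - V_2 = 1.091 - 0 = 1.091 V
Step 2 — R_th: zero the source — replace V1 by a short circuit (node 2 merges into node 0) — and find the resistance seen between A (node 1) and B (node 0).
Reduce the network between node 1 (A) and node 0 (B) by series/parallel combination:
  Rp1 = R1 ‖ R2 (parallel, both between nodes 0 and 1) = 1/(1/1000 + 1/100) = 90.91 Ω
R_th = 90.91 Ω
I_n = V_th/R_th = 1.091/90.91 = 0.012 A, and R_n = R_th = 90.91 Ω

Final answer: I_n = 0.012 A, R_n = 90.91 Ω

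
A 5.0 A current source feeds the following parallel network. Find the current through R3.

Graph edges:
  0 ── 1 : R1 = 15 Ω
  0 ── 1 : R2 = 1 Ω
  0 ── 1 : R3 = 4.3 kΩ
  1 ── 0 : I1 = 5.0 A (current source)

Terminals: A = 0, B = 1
All resistors sit directly between nodes 0 and 1, so they are in parallel and share one voltage V; the full source current 5 A splits among them.
1/R_par = 1/15 + 1/1 + 1/4300 = 1.067 S  =>  R_par = 0.9373 Ω
V = I × R_par = 5 × 0.9373 = 4.686 V
I_R3 = V/R3 = 4.686/4300 = 0.00109 A

Final answer: 0.00109 A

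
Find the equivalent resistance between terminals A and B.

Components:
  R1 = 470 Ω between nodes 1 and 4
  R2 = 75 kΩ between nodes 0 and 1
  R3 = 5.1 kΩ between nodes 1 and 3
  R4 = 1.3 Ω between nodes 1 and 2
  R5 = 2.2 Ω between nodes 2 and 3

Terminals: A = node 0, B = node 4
Reduce the network between node 0 (A) and node 4 (B) by series/parallel combination:
  Rs1 = R4 + R5 (series, joined only at node 2) = 1.3 + 2.2 = 3.5 Ω
  Rp1 = R3 ‖ Rs1 (parallel, both between nodes 1 and 3) = 1/(1/5100 + 1/3.5) = 3.498 Ω
  Rp1 touches the rest of the network only at node 1 (its other end, node 3, goes nowhere), so no current can flow through it — remove it.
  Rs2 = R2 + R1 (series, joined only at node 1) = 75000 + 470 = 75470 Ω
R_eq = 75.47 kΩ

Final answer: 75.47 kΩ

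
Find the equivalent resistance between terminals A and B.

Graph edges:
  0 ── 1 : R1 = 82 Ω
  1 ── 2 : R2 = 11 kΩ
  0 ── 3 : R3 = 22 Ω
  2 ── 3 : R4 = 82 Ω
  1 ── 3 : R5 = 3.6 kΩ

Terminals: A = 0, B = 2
The network is not a plain series/parallel combination. Inject a 1 A test current into terminal A (node 0) and return it from terminal B (node 2); then R_eq = V_A / (1 A).
Nodal analysis, taking node 2 as the 0 V reference.
Current source I_test pushes 1 A into node 0 and draws it out of node 2.
KCL at each unknown node (sum of currents leaving = 0; resistances in Ω):
  Node 0: (V_0 - V_1)/82 + (V_0 - V_3)/22 - 1 = 0
  Node 1: (V_1 - V_0)/82 + (V_1 - 0)/11000 + (V_1 - V_3)/3600 = 0
  Node 3: (V_3 - V_0)/22 + (V_3 - V_1)/3600 + (V_3 - 0)/82 = 0
Collecting terms (coefficients in siemens):
  0.05765·V_0 - 0.0122·V_1 - 0.04545·V_3 = 1
  0.01256·V_1 - 0.0122·V_0 - 0.0002778·V_3 = 0
  0.05793·V_3 - 0.04545·V_0 - 0.0002778·V_1 = 0
Solving these 3 simultaneous equations (Gaussian elimination) gives:
  V_0 = 102.9 V, V_1 = 101.7 V, V_3 = 81.24 V
R_eq = V_0 / 1 A = 102.9 Ω

Final answer: 102.9 Ω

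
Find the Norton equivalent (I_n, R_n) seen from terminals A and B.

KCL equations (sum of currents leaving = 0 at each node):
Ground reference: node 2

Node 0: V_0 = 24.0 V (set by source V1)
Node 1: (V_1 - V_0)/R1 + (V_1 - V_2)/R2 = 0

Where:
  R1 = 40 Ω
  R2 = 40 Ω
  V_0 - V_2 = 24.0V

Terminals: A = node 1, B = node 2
Find the Thévenin equivalent first; then I_n = V_th/R_th and R_n = R_th.
Step 1 — V_th is the open-circuit voltage V_A - V_B (nothing connected across the terminals).
Nodal analysis, taking node 2 as the 0 V reference.
Source V1 fixes V_0 = 24 V.
KCL at each unknown node (sum of currents leaving = 0; resistances in Ω):
  Node 1: (V_1 - 24)/40 + (V_1 - 0)/40 = 0
Collecting terms: 0.05 × V_1 = 0.6  =>  V_1 = 12 V
V_th = V_1 - V_2 = 12 - 0 = 12 V
Step 2 — R_th: zero the source — replace V1 by a short circuit (node 2 merges into node 0) — and find the resistance seen between A (node 1) and B (node 0).
Reduce the network between node 1 (A) and node 0 (B) by series/parallel combination:
  Rp1 = R1 ‖ R2 (parallel, both between nodes 0 and 1) = 1/(1/40 + 1/40) = 20 Ω
R_th = 20 Ω
I_n = V_th/R_th = 12/20 = 0.6 A, and R_n = R_th = 20 Ω

Final answer: I_n = 0.6 A, R_n = 20 Ω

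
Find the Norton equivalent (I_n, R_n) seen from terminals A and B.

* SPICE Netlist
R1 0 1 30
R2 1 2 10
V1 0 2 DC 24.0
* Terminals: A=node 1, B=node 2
Find the Thévenin equivalent first; then I_n = V_th/R_th and R_n = R_th.
Step 1 — V_th is the open-circuit voltage V_A - V_B (nothing connected across the terminals).
Nodal analysis, taking node 2 as the 0 V reference.
Source V1 fixes V_0 = 24 V.
KCL at each unknown node (sum of currents leaving = 0; resistances in Ω):
  Node 1: (V_1 - 24)/30 + (V_1 - 0)/10 = 0
Collecting terms: 0.1333 × V_1 = 0.8  =>  V_1 = 6 V
V_th = V_1 - V_2 = 6 - 0 = 6 V
Step 2 — R_th: zero the source — replace V1 by a short circuit (node 2 merges into node 0) — and find the resistance seen between A (node 1) and B (node 0).
Reduce the network between node 1 (A) and node 0 (B) by series/parallel combination:
  Rp1 = R1 ‖ R2 (parallel, both between nodes 0 and 1) = 1/(1/30 + 1/10) = 7.5 Ω
R_th = 7.5 Ω
I_n = V_th/R_th = 6/7.5 = 0.8 A, and R_n = R_th = 7.5 Ω

Final answer: I_n = 0.8 A, R_n = 7.5 Ω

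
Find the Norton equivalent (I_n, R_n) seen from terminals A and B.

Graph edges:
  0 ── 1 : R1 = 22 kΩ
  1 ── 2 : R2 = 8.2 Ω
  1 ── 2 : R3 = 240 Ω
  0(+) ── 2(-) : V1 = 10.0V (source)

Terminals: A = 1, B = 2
Find the Thévenin equivalent first; then I_n = V_th/R_th and R_n = R_th.
Step 1 — V_th is the open-circuit voltage V_A - V_B (nothing connected across the terminals).
Nodal analysis, taking node 2 as the 0 V reference.
Source V1 fixes V_0 = 10 V.
KCL at each unknown node (sum of currents leaving = 0; resistances in Ω):
  Node 1: (V_1 - 10)/22000 + (V_1 - 0)/8.2 + (V_1 - 0)/240 = 0
Collecting terms: 0.1262 × V_1 = 0.0004545  =>  V_1 = 0.003603 V
V_th = V_1 - V_2 = 0.003603 - 0 = 0.003603 V
Step 2 — R_th: zero the source — replace V1 by a short circuit (node 2 merges into node 0) — and find the resistance seen between A (node 1) and B (node 0).
Reduce the network between node 1 (A) and node 0 (B) by series/parallel combination:
  Rp1 = R1 ‖ R2 ‖ R3 (parallel, all between nodes 0 and 1) = 1/(1/22000 + 1/8.2 + 1/240) = 7.926 Ω
R_th = 7.926 Ω
I_n = V_th/R_th = 0.003603/7.926 = 0.0004545 A, and R_n = R_th = 7.926 Ω

Final answer: I_n = 0.0004545 A, R_n = 7.926 Ω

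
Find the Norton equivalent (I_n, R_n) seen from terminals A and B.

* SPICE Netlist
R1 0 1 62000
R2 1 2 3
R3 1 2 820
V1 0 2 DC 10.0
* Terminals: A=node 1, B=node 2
Find the Thévenin equivalent first; then I_n = V_th/R_th and R_n = R_th.
Step 1 — V_th is the open-circuit voltage V_A - V_B (nothing connected across the terminals).
Nodal analysis, taking node 2 as the 0 V reference.
Source V1 fixes V_0 = 10 V.
KCL at each unknown node (sum of currents leaving = 0; resistances in Ω):
  Node 1: (V_1 - 10)/62000 + (V_1 - 0)/3 + (V_1 - 0)/820 = 0
Collecting terms: 0.3346 × V_1 = 0.0001613  =>  V_1 = 0.0004821 V
V_th = V_1 - V_2 = 0.0004821 - 0 = 0.0004821 V
Step 2 — R_th: zero the source — replace V1 by a short circuit (node 2 merges into node 0) — and find the resistance seen between A (node 1) and B (node 0).
Reduce the network between node 1 (A) and node 0 (B) by series/parallel combination:
  Rp1 = R1 ‖ R2 ‖ R3 (parallel, all between nodes 0 and 1) = 1/(1/62000 + 1/3 + 1/820) = 2.989 Ω
R_th = 2.989 Ω
I_n = V_th/R_th = 0.0004821/2.989 = 0.0001613 A, and R_n = R_th = 2.989 Ω

Final answer: I_n = 0.0001613 A, R_n = 2.989 Ω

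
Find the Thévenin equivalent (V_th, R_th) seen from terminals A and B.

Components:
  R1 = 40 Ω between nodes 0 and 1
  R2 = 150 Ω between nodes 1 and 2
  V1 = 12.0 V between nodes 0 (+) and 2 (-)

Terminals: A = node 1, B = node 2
Step 1 — V_th is the open-circuit voltage V_A - V_B (nothing connected across the terminals).
Nodal analysis, taking node 2 as the 0 V reference.
Source V1 fixes V_0 = 12 V.
KCL at each unknown node (sum of currents leaving = 0; resistances in Ω):
  Node 1: (V_1 - 12)/40 + (V_1 - 0)/150 = 0
Collecting terms: 0.03167 × V_1 = 0.3  =>  V_1 = 9.474 V
V_th = V_1 - V_2 = 9.474 - 0 = 9.474 V
Step 2 — R_th: zero the source — replace V1 by a short circuit (node 2 merges into node 0) — and find the resistance seen between A (node 1) and B (node 0).
Reduce the network between node 1 (A) and node 0 (B) by series/parallel combination:
  Rp1 = R1 ‖ R2 (parallel, both between nodes 0 and 1) = 1/(1/40 + 1/150) = 31.58 Ω
R_th = 31.58 Ω

Final answer: V_th = 9.474 V, R_th = 31.58 Ω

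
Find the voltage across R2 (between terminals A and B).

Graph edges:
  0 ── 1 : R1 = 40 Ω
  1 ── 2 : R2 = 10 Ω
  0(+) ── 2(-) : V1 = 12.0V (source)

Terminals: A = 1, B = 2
R1 and R2 are in series across V1 (node 0 → node 1 → node 2), and the output A–B is taken across R2, so this is a voltage divider.
Series current: I = V1/(R1 + R2) = 12/(40 + 10) = 12/50 = 0.24 A
V_R2 = I × R2 = V1 × R2/(R1 + R2) = 12 × 10/50 = 2.4 V

Final answer: 2.4 V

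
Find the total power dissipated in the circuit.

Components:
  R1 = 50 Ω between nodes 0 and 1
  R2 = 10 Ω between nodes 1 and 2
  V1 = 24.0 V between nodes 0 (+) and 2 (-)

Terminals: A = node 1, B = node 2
Nodal analysis, taking node 2 as the 0 V reference.
Source V1 fixes V_0 = 24 V.
KCL at each unknown node (sum of currents leaving = 0; resistances in Ω):
  Node 1: (V_1 - 24)/50 + (V_1 - 0)/10 = 0
Collecting terms: 0.12 × V_1 = 0.48  =>  V_1 = 4 V
Power in each resistor, P = (ΔV)²/R:
  P_R1 = (24 - 4)²/50 = 8 W
  P_R2 = (4 - 0)²/10 = 1.6 W
P_total = P_R1 + P_R2 = 9.6 W

Final answer: 9.6 W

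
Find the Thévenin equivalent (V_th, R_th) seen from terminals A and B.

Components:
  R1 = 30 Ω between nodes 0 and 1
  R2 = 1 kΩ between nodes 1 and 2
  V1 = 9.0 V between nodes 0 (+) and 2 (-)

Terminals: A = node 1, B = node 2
Step 1 — V_th is the open-circuit voltage V_A - V_B (nothing connected across the terminals).
Nodal analysis, taking node 2 as the 0 V reference.
Source V1 fixes V_0 = 9 V.
KCL at each unknown node (sum of currents leaving = 0; resistances in Ω):
  Node 1: (V_1 - 9)/30 + (V_1 - 0)/1000 = 0
Collecting terms: 0.03433 × V_1 = 0.3  =>  V_1 = 8.738 V
V_th = V_1 - V_2 = 8.738 - 0 = 8.738 V
Step 2 — R_th: zero the source — replace V1 by a short circuit (node 2 merges into node 0) — and find the resistance seen between A (node 1) and B (node 0).
Reduce the network between node 1 (A) and node 0 (B) by series/parallel combination:
  Rp1 = R1 ‖ R2 (parallel, both between nodes 0 and 1) = 1/(1/30 + 1/1000) = 29.13 Ω
R_th = 29.13 Ω

Final answer: V_th = 8.738 V, R_th = 29.13 Ω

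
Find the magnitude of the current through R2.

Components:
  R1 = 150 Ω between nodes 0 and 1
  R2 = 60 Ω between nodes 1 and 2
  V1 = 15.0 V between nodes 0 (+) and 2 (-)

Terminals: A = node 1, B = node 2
Nodal analysis, taking node 2 as the 0 V reference.
Source V1 fixes V_0 = 15 V.
KCL at each unknown node (sum of currents leaving = 0; resistances in Ω):
  Node 1: (V_1 - 15)/150 + (V_1 - 0)/60 = 0
Collecting terms: 0.02333 × V_1 = 0.1  =>  V_1 = 4.286 V
I_R2 = (V_1 - V_2)/R2 = (4.286 - 0)/60 = 0.07143 A
|I_R2| = 0.07143 A

Final answer: |I_R2| = 0.07143 A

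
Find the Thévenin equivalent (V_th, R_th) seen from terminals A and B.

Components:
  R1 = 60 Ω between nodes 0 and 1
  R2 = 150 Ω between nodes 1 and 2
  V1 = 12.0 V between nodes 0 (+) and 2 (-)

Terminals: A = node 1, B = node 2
Step 1 — V_th is the open-circuit voltage V_A - V_B (nothing connected across the terminals).
Nodal analysis, taking node 2 as the 0 V reference.
Source V1 fixes V_0 = 12 V.
KCL at each unknown node (sum of currents leaving = 0; resistances in Ω):
  Node 1: (V_1 - 12)/60 + (V_1 - 0)/150 = 0
Collecting terms: 0.02333 × V_1 = 0.2  =>  V_1 = 8.571 V
V_th = V_1 - V_2 = 8.571 - 0 = 8.571 V
Step 2 — R_th: zero the source — replace V1 by a short circuit (node 2 merges into node 0) — and find the resistance seen between A (node 1) and B (node 0).
Reduce the network between node 1 (A) and node 0 (B) by series/parallel combination:
  Rp1 = R1 ‖ R2 (parallel, both between nodes 0 and 1) = 1/(1/60 + 1/150) = 42.86 Ω
R_th = 42.86 Ω

Final answer: V_th = 8.571 V, R_th = 42.86 Ω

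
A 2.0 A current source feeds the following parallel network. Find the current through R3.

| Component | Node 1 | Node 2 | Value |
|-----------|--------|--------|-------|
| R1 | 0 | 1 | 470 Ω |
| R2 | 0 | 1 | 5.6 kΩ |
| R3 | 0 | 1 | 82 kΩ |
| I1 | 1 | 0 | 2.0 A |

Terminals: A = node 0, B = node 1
All resistors sit directly between nodes 0 and 1, so they are in parallel and share one voltage V; the full source current 2 A splits among them.
1/R_par = 1/470 + 1/5600 + 1/82000 = 0.002318 S  =>  R_par = 431.3 Ω
V = I × R_par = 2 × 431.3 = 862.7 V
I_R3 = V/R3 = 862.7/82000 = 0.01052 A

Final answer: 0.01052 A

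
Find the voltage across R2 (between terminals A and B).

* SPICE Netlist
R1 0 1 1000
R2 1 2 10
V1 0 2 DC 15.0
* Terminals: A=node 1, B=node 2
R1 and R2 are in series across V1 (node 0 → node 1 → node 2), and the output A–B is taken across R2, so this is a voltage divider.
Series current: I = V1/(R1 + R2) = 15/(1000 + 10) = 15/1010 = 0.01485 A
V_R2 = I × R2 = V1 × R2/(R1 + R2) = 15 × 10/1010 = 0.1485 V

Final answer: 0.1485 V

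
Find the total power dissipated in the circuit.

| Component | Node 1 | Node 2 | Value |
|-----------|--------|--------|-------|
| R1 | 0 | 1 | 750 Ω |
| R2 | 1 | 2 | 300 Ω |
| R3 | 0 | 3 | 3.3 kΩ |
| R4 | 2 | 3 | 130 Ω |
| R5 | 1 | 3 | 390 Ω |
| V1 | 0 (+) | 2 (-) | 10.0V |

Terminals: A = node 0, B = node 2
Nodal analysis, taking node 2 as the 0 V reference.
Source V1 fixes V_0 = 10 V.
KCL at each unknown node (sum of currents leaving = 0; resistances in Ω):
  Node 1: (V_1 - 10)/750 + (V_1 - 0)/300 + (V_1 - V_3)/390 = 0
  Node 3: (V_3 - 10)/3300 + (V_3 - 0)/130 + (V_3 - V_1)/390 = 0
Collecting terms (coefficients in siemens):
  0.007231·V_1 - 0.002564·V_3 = 0.01333
  0.01056·V_3 - 0.002564·V_1 = 0.00303
Determinant D = (0.007231)(0.01056) - (-0.002564)(-0.002564) = 0.00006978
V_1 = [(0.01333)(0.01056) - (-0.002564)(0.00303)]/D = 2.129 V
V_3 = [(0.007231)(0.00303) - (0.01333)(-0.002564)]/D = 0.804 V
Power in each resistor, P = (ΔV)²/R:
  P_R1 = (10 - 2.129)²/750 = 0.0826 W
  P_R2 = (2.129 - 0)²/300 = 0.01511 W
  P_R3 = (10 - 0.804)²/3300 = 0.02563 W
  P_R4 = (0 - 0.804)²/130 = 0.004972 W
  P_R5 = (2.129 - 0.804)²/390 = 0.004502 W
P_total = P_R1 + P_R2 + P_R3 + P_R4 + P_R5 = 0.1328 W

Final answer: 0.1328 W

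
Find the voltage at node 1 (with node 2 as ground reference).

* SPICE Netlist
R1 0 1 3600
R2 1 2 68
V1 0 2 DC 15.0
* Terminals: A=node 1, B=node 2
Nodal analysis, taking node 2 as the 0 V reference.
Source V1 fixes V_0 = 15 V.
KCL at each unknown node (sum of currents leaving = 0; resistances in Ω):
  Node 1: (V_1 - 15)/3600 + (V_1 - 0)/68 = 0
Collecting terms: 0.01498 × V_1 = 0.004167  =>  V_1 = 0.2781 V
The requested potential is V_1 = 0.2781 V.

Final answer: V_1 = 0.2781 V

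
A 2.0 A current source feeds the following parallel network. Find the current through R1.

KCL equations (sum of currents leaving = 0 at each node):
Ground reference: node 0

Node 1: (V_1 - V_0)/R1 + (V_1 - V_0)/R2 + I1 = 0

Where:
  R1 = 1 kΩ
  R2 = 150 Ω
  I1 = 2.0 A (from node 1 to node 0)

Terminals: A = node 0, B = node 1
All resistors sit directly between nodes 0 and 1, so they are in parallel and share one voltage V; the full source current 2 A splits among them.
1/R_par = 1/1000 + 1/150 = 0.007667 S  =>  R_par = 130.4 Ω
V = I × R_par = 2 × 130.4 = 260.9 V
I_R1 = V/R1 = 260.9/1000 = 0.2609 A

Final answer: 0.2609 A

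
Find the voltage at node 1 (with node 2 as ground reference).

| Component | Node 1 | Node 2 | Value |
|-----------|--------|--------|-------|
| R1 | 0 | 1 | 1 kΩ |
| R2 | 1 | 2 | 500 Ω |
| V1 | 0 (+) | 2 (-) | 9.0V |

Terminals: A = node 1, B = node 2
Nodal analysis, taking node 2 as the 0 V reference.
Source V1 fixes V_0 = 9 V.
KCL at each unknown node (sum of currents leaving = 0; resistances in Ω):
  Node 1: (V_1 - 9)/1000 + (V_1 - 0)/500 = 0
Collecting terms: 0.003 × V_1 = 0.009  =>  V_1 = 3 V
The requested potential is V_1 = 3 V.

Final answer: V_1 = 3 V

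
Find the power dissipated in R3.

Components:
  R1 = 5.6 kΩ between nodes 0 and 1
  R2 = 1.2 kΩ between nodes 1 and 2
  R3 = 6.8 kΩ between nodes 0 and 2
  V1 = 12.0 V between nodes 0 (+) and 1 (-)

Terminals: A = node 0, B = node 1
Nodal analysis, taking node 1 as the 0 V reference.
Source V1 fixes V_0 = 12 V.
KCL at each unknown node (sum of currents leaving = 0; resistances in Ω):
  Node 2: (V_2 - 0)/1200 + (V_2 - 12)/6800 = 0
Collecting terms: 0.0009804 × V_2 = 0.001765  =>  V_2 = 1.8 V
I_R3 = (V_0 - V_2)/R3 = (12 - 1.8)/6800 = 0.0015 A
P_R3 = I_R3² × R3 = (0.0015)² × 6800 = 0.0153 W

Final answer: 0.0153 W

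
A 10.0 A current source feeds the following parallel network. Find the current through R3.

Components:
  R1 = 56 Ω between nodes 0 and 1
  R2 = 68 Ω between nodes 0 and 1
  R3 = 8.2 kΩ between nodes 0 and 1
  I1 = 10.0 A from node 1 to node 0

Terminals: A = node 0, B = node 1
All resistors sit directly between nodes 0 and 1, so they are in parallel and share one voltage V; the full source current 10 A splits among them.
1/R_par = 1/56 + 1/68 + 1/8200 = 0.03268 S  =>  R_par = 30.6 Ω
V = I × R_par = 10 × 30.6 = 306 V
I_R3 = V/R3 = 306/8200 = 0.03731 A

Final answer: 0.03731 A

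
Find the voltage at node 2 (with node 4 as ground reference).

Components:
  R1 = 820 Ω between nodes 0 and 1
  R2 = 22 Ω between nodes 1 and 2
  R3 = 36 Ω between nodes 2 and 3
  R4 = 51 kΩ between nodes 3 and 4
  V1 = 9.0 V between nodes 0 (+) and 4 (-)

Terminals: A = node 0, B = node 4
Nodal analysis, taking node 4 as the 0 V reference.
Source V1 fixes V_0 = 9 V.
KCL at each unknown node (sum of currents leaving = 0; resistances in Ω):
  Node 1: (V_1 - 9)/820 + (V_1 - V_2)/22 = 0
  Node 2: (V_2 - V_1)/22 + (V_2 - V_3)/36 = 0
  Node 3: (V_3 - V_2)/36 + (V_3 - 0)/51000 = 0
Collecting terms (coefficients in siemens):
  0.04667·V_1 - 0.04545·V_2 = 0.01098
  0.07323·V_2 - 0.04545·V_1 - 0.02778·V_3 = 0
  0.0278·V_3 - 0.02778·V_2 = 0
Solving these 3 simultaneous equations (Gaussian elimination) gives:
  V_1 = 8.858 V, V_2 = 8.854 V, V_3 = 8.848 V
The requested potential is V_2 = 8.854 V.

Final answer: V_2 = 8.854 V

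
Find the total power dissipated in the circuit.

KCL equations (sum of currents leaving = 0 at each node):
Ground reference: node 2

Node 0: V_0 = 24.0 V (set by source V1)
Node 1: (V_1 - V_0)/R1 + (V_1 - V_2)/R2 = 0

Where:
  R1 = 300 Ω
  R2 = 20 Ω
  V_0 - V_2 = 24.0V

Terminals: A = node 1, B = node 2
Nodal analysis, taking node 2 as the 0 V reference.
Source V1 fixes V_0 = 24 V.
KCL at each unknown node (sum of currents leaving = 0; resistances in Ω):
  Node 1: (V_1 - 24)/300 + (V_1 - 0)/20 = 0
Collecting terms: 0.05333 × V_1 = 0.08  =>  V_1 = 1.5 V
Power in each resistor, P = (ΔV)²/R:
  P_R1 = (24 - 1.5)²/300 = 1.688 W
  P_R2 = (1.5 - 0)²/20 = 0.1125 W
P_total = P_R1 + P_R2 = 1.8 W

Final answer: 1.8 W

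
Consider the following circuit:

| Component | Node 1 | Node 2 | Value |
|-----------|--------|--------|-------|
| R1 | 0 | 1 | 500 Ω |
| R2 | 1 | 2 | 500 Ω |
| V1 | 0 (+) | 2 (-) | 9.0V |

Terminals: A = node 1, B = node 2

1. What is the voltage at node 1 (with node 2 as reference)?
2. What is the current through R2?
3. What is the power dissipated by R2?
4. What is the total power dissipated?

Nodal analysis, taking node 2 as the 0 V reference.
Source V1 fixes V_0 = 9 V.
KCL at each unknown node (sum of currents leaving = 0; resistances in Ω):
  Node 1: (V_1 - 9)/500 + (V_1 - 0)/500 = 0
Collecting terms: 0.004 × V_1 = 0.018  =>  V_1 = 4.5 V
Part 1:
  Read off the nodal solution: V_1 = 4.5 V
Part 2:
  I_R2 = (V_1 - V_2)/R2 = (4.5 - 0)/500 = 0.009 A
  Magnitude: I_R2 = 0.009 A
Part 3:
  I_R2 = (V_1 - V_2)/R2 = (4.5 - 0)/500 = 0.009 A
  P_R2 = I_R2² × R2 = (0.009)² × 500 = 0.0405 W
Part 4:
  Power in each resistor, P = (ΔV)²/R:
    P_R1 = (9 - 4.5)²/500 = 0.0405 W
    P_R2 = (4.5 - 0)²/500 = 0.0405 W
  P_total = P_R1 + P_R2 = 0.081 W

Final answers:
1. V_1 = 4.5 V
2. I_R2 = 0.009 A
3. P_R2 = 0.0405 W
4. P_total = 0.081 W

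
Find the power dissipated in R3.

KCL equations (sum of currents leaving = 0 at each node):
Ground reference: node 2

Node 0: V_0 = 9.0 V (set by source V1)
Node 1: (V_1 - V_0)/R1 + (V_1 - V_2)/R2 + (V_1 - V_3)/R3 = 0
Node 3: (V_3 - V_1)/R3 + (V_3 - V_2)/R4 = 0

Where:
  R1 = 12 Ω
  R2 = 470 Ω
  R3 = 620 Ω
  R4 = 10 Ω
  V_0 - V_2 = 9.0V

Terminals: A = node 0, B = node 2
Nodal analysis, taking node 2 as the 0 V reference.
Source V1 fixes V_0 = 9 V.
KCL at each unknown node (sum of currents leaving = 0; resistances in Ω):
  Node 1: (V_1 - 9)/12 + (V_1 - 0)/470 + (V_1 - V_3)/620 = 0
  Node 3: (V_3 - V_1)/620 + (V_3 - 0)/10 = 0
Collecting terms (coefficients in siemens):
  0.08707·V_1 - 0.001613·V_3 = 0.75
  0.1016·V_3 - 0.001613·V_1 = 0
Determinant D = (0.08707)(0.1016) - (-0.001613)(-0.001613) = 0.008845
V_1 = [(0.75)(0.1016) - (-0.001613)(0)]/D = 8.616 V
V_3 = [(0.08707)(0) - (0.75)(-0.001613)]/D = 0.1368 V
I_R3 = (V_1 - V_3)/R3 = (8.616 - 0.1368)/620 = 0.01368 A
P_R3 = I_R3² × R3 = (0.01368)² × 620 = 0.116 W

Final answer: 0.116 W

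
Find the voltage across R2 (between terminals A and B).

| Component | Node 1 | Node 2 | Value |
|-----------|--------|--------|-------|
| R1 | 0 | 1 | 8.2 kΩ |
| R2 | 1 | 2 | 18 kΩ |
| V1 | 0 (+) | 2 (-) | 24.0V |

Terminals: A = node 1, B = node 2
R1 and R2 are in series across V1 (node 0 → node 1 → node 2), and the output A–B is taken across R2, so this is a voltage divider.
Series current: I = V1/(R1 + R2) = 24/(8200 + 18000) = 24/26200 = 0.000916 A
V_R2 = I × R2 = V1 × R2/(R1 + R2) = 24 × 18000/26200 = 16.49 V

Final answer: 16.49 V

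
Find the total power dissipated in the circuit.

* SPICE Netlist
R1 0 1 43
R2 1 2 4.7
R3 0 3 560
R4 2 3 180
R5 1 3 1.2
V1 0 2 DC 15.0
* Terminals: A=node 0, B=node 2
Nodal analysis, taking node 2 as the 0 V reference.
Source V1 fixes V_0 = 15 V.
KCL at each unknown node (sum of currents leaving = 0; resistances in Ω):
  Node 1: (V_1 - 15)/43 + (V_1 - 0)/4.7 + (V_1 - V_3)/1.2 = 0
  Node 3: (V_3 - 15)/560 + (V_3 - 0)/180 + (V_3 - V_1)/1.2 = 0
Collecting terms (coefficients in siemens):
  1.069·V_1 - 0.8333·V_3 = 0.3488
  0.8407·V_3 - 0.8333·V_1 = 0.02679
Determinant D = (1.069)(0.8407) - (-0.8333)(-0.8333) = 0.2045
V_1 = [(0.3488)(0.8407) - (-0.8333)(0.02679)]/D = 1.543 V
V_3 = [(1.069)(0.02679) - (0.3488)(-0.8333)]/D = 1.561 V
Power in each resistor, P = (ΔV)²/R:
  P_R1 = (15 - 1.543)²/43 = 4.211 W
  P_R2 = (1.543 - 0)²/4.7 = 0.5065 W
  P_R3 = (15 - 1.561)²/560 = 0.3225 W
  P_R4 = (0 - 1.561)²/180 = 0.01354 W
  P_R5 = (1.543 - 1.561)²/1.2 = 0.0002818 W
P_total = P_R1 + P_R2 + P_R3 + P_R4 + P_R5 = 5.054 W

Final answer: 5.054 W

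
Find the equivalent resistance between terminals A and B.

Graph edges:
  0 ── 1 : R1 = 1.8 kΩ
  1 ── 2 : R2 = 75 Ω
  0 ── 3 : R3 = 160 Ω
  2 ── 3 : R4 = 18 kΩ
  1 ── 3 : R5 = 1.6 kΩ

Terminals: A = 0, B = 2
The network is not a plain series/parallel combination. Inject a 1 A test current into terminal A (node 0) and return it from terminal B (node 2); then R_eq = V_A / (1 A).
Nodal analysis, taking node 2 as the 0 V reference.
Current source I_test pushes 1 A into node 0 and draws it out of node 2.
KCL at each unknown node (sum of currents leaving = 0; resistances in Ω):
  Node 0: (V_0 - V_1)/1800 + (V_0 - V_3)/160 - 1 = 0
  Node 1: (V_1 - V_0)/1800 + (V_1 - 0)/75 + (V_1 - V_3)/1600 = 0
  Node 3: (V_3 - V_0)/160 + (V_3 - V_1)/1600 + (V_3 - 0)/18000 = 0
Collecting terms (coefficients in siemens):
  0.006806·V_0 - 0.0005556·V_1 - 0.00625·V_3 = 1
  0.01451·V_1 - 0.0005556·V_0 - 0.000625·V_3 = 0
  0.006931·V_3 - 0.00625·V_0 - 0.000625·V_1 = 0
Solving these 3 simultaneous equations (Gaussian elimination) gives:
  V_0 = 923.7 V, V_1 = 71.5 V, V_3 = 839.4 V
R_eq = V_0 / 1 A = 923.7 Ω

Final answer: 923.7 Ω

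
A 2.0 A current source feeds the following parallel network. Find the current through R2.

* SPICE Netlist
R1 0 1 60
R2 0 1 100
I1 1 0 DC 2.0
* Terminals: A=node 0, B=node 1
All resistors sit directly between nodes 0 and 1, so they are in parallel and share one voltage V; the full source current 2 A splits among them.
1/R_par = 1/60 + 1/100 = 0.02667 S  =>  R_par = 37.5 Ω
V = I × R_par = 2 × 37.5 = 75 V
I_R2 = V/R2 = 75/100 = 0.75 A

Final answer: 0.75 A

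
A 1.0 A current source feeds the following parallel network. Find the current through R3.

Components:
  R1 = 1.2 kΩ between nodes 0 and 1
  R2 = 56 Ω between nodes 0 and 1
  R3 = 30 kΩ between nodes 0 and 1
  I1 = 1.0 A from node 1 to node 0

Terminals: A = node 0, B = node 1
All resistors sit directly between nodes 0 and 1, so they are in parallel and share one voltage V; the full source current 1 A splits among them.
1/R_par = 1/1200 + 1/56 + 1/30000 = 0.01872 S  =>  R_par = 53.41 Ω
V = I × R_par = 1 × 53.41 = 53.41 V
I_R3 = V/R3 = 53.41/30000 = 0.00178 A

Final answer: 0.00178 A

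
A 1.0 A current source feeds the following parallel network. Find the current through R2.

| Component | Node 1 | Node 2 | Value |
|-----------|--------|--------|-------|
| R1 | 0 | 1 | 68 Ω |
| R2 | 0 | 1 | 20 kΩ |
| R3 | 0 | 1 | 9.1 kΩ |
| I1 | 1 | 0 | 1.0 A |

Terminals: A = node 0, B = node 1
All resistors sit directly between nodes 0 and 1, so they are in parallel and share one voltage V; the full source current 1 A splits among them.
1/R_par = 1/68 + 1/20000 + 1/9100 = 0.01487 S  =>  R_par = 67.27 Ω
V = I × R_par = 1 × 67.27 = 67.27 V
I_R2 = V/R2 = 67.27/20000 = 0.003363 A

Final answer: 0.003363 A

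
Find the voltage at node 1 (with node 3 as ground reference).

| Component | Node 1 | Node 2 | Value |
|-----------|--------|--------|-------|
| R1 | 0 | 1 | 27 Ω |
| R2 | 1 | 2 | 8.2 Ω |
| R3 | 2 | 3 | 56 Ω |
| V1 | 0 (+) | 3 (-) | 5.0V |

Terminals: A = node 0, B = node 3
Nodal analysis, taking node 3 as the 0 V reference.
Source V1 fixes V_0 = 5 V.
KCL at each unknown node (sum of currents leaving = 0; resistances in Ω):
  Node 1: (V_1 - 5)/27 + (V_1 - V_2)/8.2 = 0
  Node 2: (V_2 - V_1)/8.2 + (V_2 - 0)/56 = 0
Collecting terms (coefficients in siemens):
  0.159·V_1 - 0.122·V_2 = 0.1852
  0.1398·V_2 - 0.122·V_1 = 0
Determinant D = (0.159)(0.1398) - (-0.122)(-0.122) = 0.007356
V_1 = [(0.1852)(0.1398) - (-0.122)(0)]/D = 3.52 V
V_2 = [(0.159)(0) - (0.1852)(-0.122)]/D = 3.07 V
The requested potential is V_1 = 3.52 V.

Final answer: V_1 = 3.52 V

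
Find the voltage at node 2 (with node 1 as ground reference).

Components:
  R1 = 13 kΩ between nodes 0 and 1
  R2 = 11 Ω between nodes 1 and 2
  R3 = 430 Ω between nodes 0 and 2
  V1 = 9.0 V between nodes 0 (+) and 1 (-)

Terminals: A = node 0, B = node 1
Nodal analysis, taking node 1 as the 0 V reference.
Source V1 fixes V_0 = 9 V.
KCL at each unknown node (sum of currents leaving = 0; resistances in Ω):
  Node 2: (V_2 - 0)/11 + (V_2 - 9)/430 = 0
Collecting terms: 0.09323 × V_2 = 0.02093  =>  V_2 = 0.2245 V
The requested potential is V_2 = 0.2245 V.

Final answer: V_2 = 0.2245 V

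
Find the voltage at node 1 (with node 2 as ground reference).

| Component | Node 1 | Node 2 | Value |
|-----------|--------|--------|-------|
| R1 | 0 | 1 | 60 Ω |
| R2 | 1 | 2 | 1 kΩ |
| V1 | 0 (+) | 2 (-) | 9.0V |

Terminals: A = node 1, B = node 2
Nodal analysis, taking node 2 as the 0 V reference.
Source V1 fixes V_0 = 9 V.
KCL at each unknown node (sum of currents leaving = 0; resistances in Ω):
  Node 1: (V_1 - 9)/60 + (V_1 - 0)/1000 = 0
Collecting terms: 0.01767 × V_1 = 0.15  =>  V_1 = 8.491 V
The requested potential is V_1 = 8.491 V.

Final answer: V_1 = 8.491 V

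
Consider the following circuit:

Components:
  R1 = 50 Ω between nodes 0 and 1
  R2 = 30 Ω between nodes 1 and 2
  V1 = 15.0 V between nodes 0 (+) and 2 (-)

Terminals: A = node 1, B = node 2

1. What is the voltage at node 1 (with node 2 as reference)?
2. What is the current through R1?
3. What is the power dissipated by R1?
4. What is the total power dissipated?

Nodal analysis, taking node 2 as the 0 V reference.
Source V1 fixes V_0 = 15 V.
KCL at each unknown node (sum of currents leaving = 0; resistances in Ω):
  Node 1: (V_1 - 15)/50 + (V_1 - 0)/30 = 0
Collecting terms: 0.05333 × V_1 = 0.3  =>  V_1 = 5.625 V
Part 1:
  Read off the nodal solution: V_1 = 5.625 V
Part 2:
  I_R1 = (V_0 - V_1)/R1 = (15 - 5.625)/50 = 0.1875 A
  Magnitude: I_R1 = 0.1875 A
Part 3:
  I_R1 = (V_0 - V_1)/R1 = (15 - 5.625)/50 = 0.1875 A
  P_R1 = I_R1² × R1 = (0.1875)² × 50 = 1.758 W
Part 4:
  Power in each resistor, P = (ΔV)²/R:
    P_R1 = (15 - 5.625)²/50 = 1.758 W
    P_R2 = (5.625 - 0)²/30 = 1.055 W
  P_total = P_R1 + P_R2 = 2.812 W

Final answers:
1. V_1 = 5.625 V
2. I_R1 = 0.1875 A
3. P_R1 = 1.758 W
4. P_total = 2.812 W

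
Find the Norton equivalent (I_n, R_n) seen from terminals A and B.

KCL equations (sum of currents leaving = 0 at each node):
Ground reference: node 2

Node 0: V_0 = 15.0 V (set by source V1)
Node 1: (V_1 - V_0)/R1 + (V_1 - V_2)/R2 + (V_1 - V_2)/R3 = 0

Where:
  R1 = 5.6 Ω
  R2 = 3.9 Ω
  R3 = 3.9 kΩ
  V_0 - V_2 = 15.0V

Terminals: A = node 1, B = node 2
Find the Thévenin equivalent first; then I_n = V_th/R_th and R_n = R_th.
Step 1 — V_th is the open-circuit voltage V_A - V_B (nothing connected across the terminals).
Nodal analysis, taking node 2 as the 0 V reference.
Source V1 fixes V_0 = 15 V.
KCL at each unknown node (sum of currents leaving = 0; resistances in Ω):
  Node 1: (V_1 - 15)/5.6 + (V_1 - 0)/3.9 + (V_1 - 0)/3900 = 0
Collecting terms: 0.4352 × V_1 = 2.679  =>  V_1 = 6.154 V
V_th = V_1 - V_2 = 6.154 - 0 = 6.154 V
Step 2 — R_th: zero the source — replace V1 by a short circuit (node 2 merges into node 0) — and find the resistance seen between A (node 1) and B (node 0).
Reduce the network between node 1 (A) and node 0 (B) by series/parallel combination:
  Rp1 = R1 ‖ R2 ‖ R3 (parallel, all between nodes 0 and 1) = 1/(1/5.6 + 1/3.9 + 1/3900) = 2.298 Ω
R_th = 2.298 Ω
I_n = V_th/R_th = 6.154/2.298 = 2.679 A, and R_n = R_th = 2.298 Ω

Final answer: I_n = 2.679 A, R_n = 2.298 Ω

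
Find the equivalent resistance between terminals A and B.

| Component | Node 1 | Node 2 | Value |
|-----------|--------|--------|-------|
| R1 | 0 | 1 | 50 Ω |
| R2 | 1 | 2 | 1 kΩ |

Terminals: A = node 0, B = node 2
Reduce the network between node 0 (A) and node 2 (B) by series/parallel combination:
  Rs1 = R1 + R2 (series, joined only at node 1) = 50 + 1000 = 1050 Ω
R_eq = 1.05 kΩ

Final answer: 1.05 kΩ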